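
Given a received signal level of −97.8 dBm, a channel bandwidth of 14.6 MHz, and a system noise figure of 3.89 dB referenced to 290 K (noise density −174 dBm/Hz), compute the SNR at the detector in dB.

Noise floor: N = −174 + 10 log₁₀(B) + NF
10 log₁₀(1.46×10⁷) = 71.64 dB
N = −174 + 71.64 + 3.89 = −98.47 dBm
SNR = P_sig − N = −97.8 − (−98.47) = 0.67 dB → 0.7 dB

0.7 dB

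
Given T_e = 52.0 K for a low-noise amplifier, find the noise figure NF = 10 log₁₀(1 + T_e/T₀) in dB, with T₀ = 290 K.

0.716 dB

F = 1 + T_e/T₀ = 1 + 52.0/290 = 1.17931
NF = 10 log₁₀(1.17931) = 0.716 dB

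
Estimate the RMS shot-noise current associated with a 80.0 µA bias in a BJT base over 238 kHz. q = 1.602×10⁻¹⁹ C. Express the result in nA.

I_n = √(2qI·B)
2qI·B = 2 × 1.602×10⁻¹⁹ × 8.00×10⁻⁵ × 2.38×10⁵ = 6.10×10⁻¹⁸ A²
I_n = √(6.10×10⁻¹⁸) = 2.47×10⁻⁹ A = 2.47 nA

2.47 nA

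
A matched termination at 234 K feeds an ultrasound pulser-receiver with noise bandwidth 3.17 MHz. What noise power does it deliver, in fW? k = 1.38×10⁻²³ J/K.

10.2 fW

P_n = kTB = 1.38×10⁻²³ × 234 × 3.17×10⁶ = 1.02×10⁻¹⁴ W = 10.2 fW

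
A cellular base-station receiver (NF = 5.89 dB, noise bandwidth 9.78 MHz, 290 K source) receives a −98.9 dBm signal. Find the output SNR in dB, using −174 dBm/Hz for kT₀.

Noise floor: N = −174 + 10 log₁₀(B) + NF
10 log₁₀(9.78×10⁶) = 69.9 dB
N = −174 + 69.9 + 5.89 = −98.21 dBm
SNR = P_sig − N = −98.9 − (−98.21) = −0.69 dB → −0.7 dB

−0.7 dB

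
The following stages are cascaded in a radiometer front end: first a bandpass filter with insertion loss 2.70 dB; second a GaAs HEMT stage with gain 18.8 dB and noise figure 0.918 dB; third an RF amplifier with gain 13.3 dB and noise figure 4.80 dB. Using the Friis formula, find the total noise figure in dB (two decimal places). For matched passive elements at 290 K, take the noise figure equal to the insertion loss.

3.71 dB

Convert to linear (a loss of L dB is a gain of −L dB): F_i = 10^(NF_i/10), G_i = 10^(G_i,dB/10)
  Stage 1: F_1 = 10^(2.70/10) = 1.862, G_1 = 10^(−2.70/10) = 0.5370
  Stage 2: F_2 = 10^(0.918/10) = 1.235, G_2 = 10^(18.8/10) = 75.86
  Stage 3: F_3 = 10^(4.80/10) = 3.020, G_3 = 10^(13.3/10) = 21.38
Friis cascade:
  F = 1.862 + (1.235 − 1)/0.5370 + (3.020 − 1)/40.74 = 2.350
NF = 10 log₁₀(2.350) = 3.71 dB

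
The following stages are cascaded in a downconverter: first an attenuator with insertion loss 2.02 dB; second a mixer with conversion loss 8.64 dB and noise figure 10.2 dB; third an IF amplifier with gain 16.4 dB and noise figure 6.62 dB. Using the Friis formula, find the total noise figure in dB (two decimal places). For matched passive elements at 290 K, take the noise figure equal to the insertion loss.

17.67 dB

Convert to linear (a loss of L dB is a gain of −L dB): F_i = 10^(NF_i/10), G_i = 10^(G_i,dB/10)
  Stage 1: F_1 = 10^(2.02/10) = 1.592, G_1 = 10^(−2.02/10) = 0.6281
  Stage 2: F_2 = 10^(10.2/10) = 10.47, G_2 = 10^(−8.64/10) = 0.1368
  Stage 3: F_3 = 10^(6.62/10) = 4.592, G_3 = 10^(16.4/10) = 43.65
Friis cascade:
  F = 1.592 + (10.47 − 1)/0.6281 + (4.592 − 1)/0.08590 = 58.49
NF = 10 log₁₀(58.49) = 17.67 dB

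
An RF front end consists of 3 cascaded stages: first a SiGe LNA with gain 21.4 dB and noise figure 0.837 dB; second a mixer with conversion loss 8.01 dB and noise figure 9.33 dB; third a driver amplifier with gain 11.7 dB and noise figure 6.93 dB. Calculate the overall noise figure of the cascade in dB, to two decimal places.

Convert to linear (a loss of L dB is a gain of −L dB): F_i = 10^(NF_i/10), G_i = 10^(G_i,dB/10)
  Stage 1: F_1 = 10^(0.837/10) = 1.213, G_1 = 10^(21.4/10) = 138.0
  Stage 2: F_2 = 10^(9.33/10) = 8.570, G_2 = 10^(−8.01/10) = 0.1581
  Stage 3: F_3 = 10^(6.93/10) = 4.932, G_3 = 10^(11.7/10) = 14.79
Friis cascade:
  F = 1.213 + (8.570 − 1)/138.0 + (4.932 − 1)/21.83 = 1.448
NF = 10 log₁₀(1.448) = 1.61 dB

1.61 dB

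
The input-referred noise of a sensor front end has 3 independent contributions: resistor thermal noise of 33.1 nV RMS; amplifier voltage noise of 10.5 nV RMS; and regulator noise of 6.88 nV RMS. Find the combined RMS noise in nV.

Uncorrelated sources add in power (mean-square): V_tot = √(ΣV_i²)
V_tot = √[(3.31×10⁻⁸)² + (1.05×10⁻⁸)² + (6.88×10⁻⁹)²] = 3.54×10⁻⁸ V = 35.4 nV

35.4 nV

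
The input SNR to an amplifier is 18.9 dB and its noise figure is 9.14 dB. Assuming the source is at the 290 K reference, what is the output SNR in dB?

9.76 dB

By definition F = SNR_in/SNR_out, so in dB: SNR_out = SNR_in − NF
SNR_out = 18.9 − 9.14 = 9.76 dB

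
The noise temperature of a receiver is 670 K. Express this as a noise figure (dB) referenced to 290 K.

5.20 dB

F = 1 + T_e/T₀ = 1 + 670/290 = 3.31034
NF = 10 log₁₀(3.31034) = 5.20 dB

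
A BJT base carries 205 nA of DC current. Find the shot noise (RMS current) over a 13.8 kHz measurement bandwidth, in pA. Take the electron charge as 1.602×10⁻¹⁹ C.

I_n = √(2qI·B)
2qI·B = 2 × 1.602×10⁻¹⁹ × 2.05×10⁻⁷ × 1.38×10⁴ = 9.06×10⁻²² A²
I_n = √(9.06×10⁻²²) = 3.01×10⁻¹¹ A = 30.1 pA

30.1 pA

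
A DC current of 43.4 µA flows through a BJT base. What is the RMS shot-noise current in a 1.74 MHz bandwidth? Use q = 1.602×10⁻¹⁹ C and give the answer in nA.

4.92 nA

I_n = √(2qI·B)
2qI·B = 2 × 1.602×10⁻¹⁹ × 4.34×10⁻⁵ × 1.74×10⁶ = 2.42×10⁻¹⁷ A²
I_n = √(2.42×10⁻¹⁷) = 4.92×10⁻⁹ A = 4.92 nA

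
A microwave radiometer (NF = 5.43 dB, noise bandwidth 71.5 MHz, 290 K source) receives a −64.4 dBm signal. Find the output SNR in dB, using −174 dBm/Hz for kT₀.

25.6 dB

Noise floor: N = −174 + 10 log₁₀(B) + NF
10 log₁₀(7.15×10⁷) = 78.54 dB
N = −174 + 78.54 + 5.43 = −90.03 dBm
SNR = P_sig − N = −64.4 − (−90.03) = 25.63 dB → 25.6 dB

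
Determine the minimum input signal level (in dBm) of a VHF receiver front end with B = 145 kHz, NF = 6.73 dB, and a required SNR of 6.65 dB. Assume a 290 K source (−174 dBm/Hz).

−109.0 dBm

Sensitivity = −174 + 10 log₁₀(B) + NF + SNR_min
= −174 + 51.61 + 6.73 + 6.65
= −109.01 dBm → −109.0 dBm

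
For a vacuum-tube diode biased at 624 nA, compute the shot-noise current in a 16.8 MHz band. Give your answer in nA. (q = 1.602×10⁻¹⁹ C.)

I_n = √(2qI·B)
2qI·B = 2 × 1.602×10⁻¹⁹ × 6.24×10⁻⁷ × 1.68×10⁷ = 3.36×10⁻¹⁸ A²
I_n = √(3.36×10⁻¹⁸) = 1.83×10⁻⁹ A = 1.83 nA

1.83 nA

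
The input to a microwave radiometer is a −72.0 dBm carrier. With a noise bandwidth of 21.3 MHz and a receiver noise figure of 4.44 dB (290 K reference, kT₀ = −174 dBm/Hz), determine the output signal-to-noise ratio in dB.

Noise floor: N = −174 + 10 log₁₀(B) + NF
10 log₁₀(2.13×10⁷) = 73.28 dB
N = −174 + 73.28 + 4.44 = −96.28 dBm
SNR = P_sig − N = −72.0 − (−96.28) = 24.28 dB → 24.3 dB

24.3 dB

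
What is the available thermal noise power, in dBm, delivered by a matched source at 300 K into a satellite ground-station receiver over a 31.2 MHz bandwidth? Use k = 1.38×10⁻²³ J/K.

P_n = kTB = 1.38×10⁻²³ × 300 × 3.12×10⁷ = 1.29×10⁻¹³ W
In dBm: 10 log₁₀(1.29×10⁻¹³ / 10⁻³) = −98.9 dBm

−98.9 dBm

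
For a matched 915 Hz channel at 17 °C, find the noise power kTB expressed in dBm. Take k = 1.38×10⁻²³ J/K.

T = 17 °C + 273.15 = 290.15 K
P_n = kTB = 1.38×10⁻²³ × 290.15 × 9.15×10² = 3.66×10⁻¹⁸ W
In dBm: 10 log₁₀(3.66×10⁻¹⁸ / 10⁻³) = −144.4 dBm

−144.4 dBm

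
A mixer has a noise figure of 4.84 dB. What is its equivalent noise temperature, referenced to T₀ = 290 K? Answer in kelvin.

594 K

F = 10^(4.84/10) = 3.04789
T_e = (F − 1)·T₀ = (3.04789 − 1) × 290 = 594 K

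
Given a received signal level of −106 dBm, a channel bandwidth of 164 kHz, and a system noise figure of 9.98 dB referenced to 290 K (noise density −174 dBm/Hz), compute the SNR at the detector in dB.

Noise floor: N = −174 + 10 log₁₀(B) + NF
10 log₁₀(1.64×10⁵) = 52.15 dB
N = −174 + 52.15 + 9.98 = −111.87 dBm
SNR = P_sig − N = −106 − (−111.87) = 5.87 dB → 5.9 dB

5.9 dB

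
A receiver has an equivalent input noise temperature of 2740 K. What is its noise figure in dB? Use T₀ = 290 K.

10.19 dB

F = 1 + T_e/T₀ = 1 + 2740/290 = 10.4483
NF = 10 log₁₀(10.4483) = 10.19 dB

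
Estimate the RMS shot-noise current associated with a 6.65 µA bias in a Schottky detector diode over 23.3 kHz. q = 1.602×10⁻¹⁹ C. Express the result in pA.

223 pA

I_n = √(2qI·B)
2qI·B = 2 × 1.602×10⁻¹⁹ × 6.65×10⁻⁶ × 2.33×10⁴ = 4.96×10⁻²⁰ A²
I_n = √(4.96×10⁻²⁰) = 2.23×10⁻¹⁰ A = 223 pA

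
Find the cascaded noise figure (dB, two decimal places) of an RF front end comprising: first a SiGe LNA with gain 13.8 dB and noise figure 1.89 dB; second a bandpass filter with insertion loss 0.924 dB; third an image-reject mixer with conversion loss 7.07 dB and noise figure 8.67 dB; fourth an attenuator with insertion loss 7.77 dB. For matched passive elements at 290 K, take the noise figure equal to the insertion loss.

5.04 dB

Convert to linear (a loss of L dB is a gain of −L dB): F_i = 10^(NF_i/10), G_i = 10^(G_i,dB/10)
  Stage 1: F_1 = 10^(1.89/10) = 1.545, G_1 = 10^(13.8/10) = 23.99
  Stage 2: F_2 = 10^(0.924/10) = 1.237, G_2 = 10^(−0.924/10) = 0.8084
  Stage 3: F_3 = 10^(8.67/10) = 7.362, G_3 = 10^(−7.07/10) = 0.1963
  Stage 4: F_4 = 10^(7.77/10) = 5.984, G_4 = 10^(−7.77/10) = 0.1671
Friis cascade:
  F = 1.545 + (1.237 − 1)/23.99 + (7.362 − 1)/19.39 + (5.984 − 1)/3.807 = 3.192
NF = 10 log₁₀(3.192) = 5.04 dB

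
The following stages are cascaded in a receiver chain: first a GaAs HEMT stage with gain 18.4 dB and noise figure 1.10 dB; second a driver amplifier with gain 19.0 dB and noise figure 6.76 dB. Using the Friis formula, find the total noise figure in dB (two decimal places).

Convert to linear (a loss of L dB is a gain of −L dB): F_i = 10^(NF_i/10), G_i = 10^(G_i,dB/10)
  Stage 1: F_1 = 10^(1.10/10) = 1.288, G_1 = 10^(18.4/10) = 69.18
  Stage 2: F_2 = 10^(6.76/10) = 4.742, G_2 = 10^(19.0/10) = 79.43
Friis cascade:
  F = 1.288 + (4.742 − 1)/69.18 = 1.342
NF = 10 log₁₀(1.342) = 1.28 dB

1.28 dB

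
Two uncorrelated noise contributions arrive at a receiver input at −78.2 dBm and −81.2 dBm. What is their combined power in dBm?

Convert to linear, add, convert back:
P₁ = 1.51×10⁻¹¹ W, P₂ = 7.59×10⁻¹² W
P_tot = 2.27×10⁻¹¹ W → 10 log₁₀(P_tot / 10⁻³) = −76.4 dBm

−76.4 dBm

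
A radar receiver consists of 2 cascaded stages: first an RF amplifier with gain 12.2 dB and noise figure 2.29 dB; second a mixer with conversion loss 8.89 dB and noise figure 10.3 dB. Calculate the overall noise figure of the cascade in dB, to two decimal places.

Convert to linear (a loss of L dB is a gain of −L dB): F_i = 10^(NF_i/10), G_i = 10^(G_i,dB/10)
  Stage 1: F_1 = 10^(2.29/10) = 1.694, G_1 = 10^(12.2/10) = 16.60
  Stage 2: F_2 = 10^(10.3/10) = 10.72, G_2 = 10^(−8.89/10) = 0.1291
Friis cascade:
  F = 1.694 + (10.72 − 1)/16.60 = 2.280
NF = 10 log₁₀(2.280) = 3.58 dB

3.58 dB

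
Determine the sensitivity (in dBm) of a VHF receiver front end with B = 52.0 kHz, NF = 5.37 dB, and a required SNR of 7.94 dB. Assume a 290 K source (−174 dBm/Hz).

−113.5 dBm

Sensitivity = −174 + 10 log₁₀(B) + NF + SNR_min
= −174 + 47.16 + 5.37 + 7.94
= −113.53 dBm → −113.5 dBm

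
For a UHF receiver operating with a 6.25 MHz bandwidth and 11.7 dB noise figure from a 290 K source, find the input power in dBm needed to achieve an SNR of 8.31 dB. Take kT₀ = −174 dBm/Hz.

Sensitivity = −174 + 10 log₁₀(B) + NF + SNR_min
= −174 + 67.96 + 11.7 + 8.31
= −86.03 dBm → −86.0 dBm

−86.0 dBm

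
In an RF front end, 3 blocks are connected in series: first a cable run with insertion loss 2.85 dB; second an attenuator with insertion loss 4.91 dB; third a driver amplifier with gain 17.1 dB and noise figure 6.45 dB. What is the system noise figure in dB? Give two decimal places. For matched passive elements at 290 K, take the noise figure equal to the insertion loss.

Convert to linear (a loss of L dB is a gain of −L dB): F_i = 10^(NF_i/10), G_i = 10^(G_i,dB/10)
  Stage 1: F_1 = 10^(2.85/10) = 1.928, G_1 = 10^(−2.85/10) = 0.5188
  Stage 2: F_2 = 10^(4.91/10) = 3.097, G_2 = 10^(−4.91/10) = 0.3228
  Stage 3: F_3 = 10^(6.45/10) = 4.416, G_3 = 10^(17.1/10) = 51.29
Friis cascade:
  F = 1.928 + (3.097 − 1)/0.5188 + (4.416 − 1)/0.1675 = 26.36
NF = 10 log₁₀(26.36) = 14.21 dB

14.21 dB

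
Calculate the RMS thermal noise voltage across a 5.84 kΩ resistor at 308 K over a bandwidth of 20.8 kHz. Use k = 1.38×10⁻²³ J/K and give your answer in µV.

1.44 µV

V_n = √(4kTRB)
4kTRB = 4 × 1.38×10⁻²³ × 308 × 5.84×10³ × 2.08×10⁴ = 2.07×10⁻¹² V²
V_n = √(2.07×10⁻¹²) = 1.44×10⁻⁶ V = 1.44 µV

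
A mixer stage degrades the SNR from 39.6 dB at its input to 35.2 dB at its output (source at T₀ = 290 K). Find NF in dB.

NF (dB) = SNR_in(dB) − SNR_out(dB) when the source is at T₀
NF = 39.6 − 35.2 = 4.4 dB

4.4 dB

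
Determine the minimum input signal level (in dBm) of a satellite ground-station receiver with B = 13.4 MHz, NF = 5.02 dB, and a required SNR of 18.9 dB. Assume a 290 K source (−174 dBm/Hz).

Sensitivity = −174 + 10 log₁₀(B) + NF + SNR_min
= −174 + 71.27 + 5.02 + 18.9
= −78.81 dBm → −78.8 dBm

−78.8 dBm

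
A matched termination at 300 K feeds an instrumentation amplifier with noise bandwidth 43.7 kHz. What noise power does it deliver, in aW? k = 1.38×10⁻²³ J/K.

181 aW

P_n = kTB = 1.38×10⁻²³ × 300 × 4.37×10⁴ = 1.81×10⁻¹⁶ W = 181 aW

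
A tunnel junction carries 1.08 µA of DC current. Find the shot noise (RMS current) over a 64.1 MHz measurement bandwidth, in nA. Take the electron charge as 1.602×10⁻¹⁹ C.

I_n = √(2qI·B)
2qI·B = 2 × 1.602×10⁻¹⁹ × 1.08×10⁻⁶ × 6.41×10⁷ = 2.22×10⁻¹⁷ A²
I_n = √(2.22×10⁻¹⁷) = 4.71×10⁻⁹ A = 4.71 nA

4.71 nA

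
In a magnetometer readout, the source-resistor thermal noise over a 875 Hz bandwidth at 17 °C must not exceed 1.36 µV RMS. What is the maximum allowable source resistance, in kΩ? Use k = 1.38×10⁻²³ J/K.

132 kΩ

T = 17 °C + 273.15 = 290.15 K
Johnson–Nyquist: V_n = √(4kTRB) ⇒ R = V_n² / (4kTB)
4kTB = 4 × 1.38×10⁻²³ × 290.15 × 8.75×10² = 1.40×10⁻¹⁷
R = (1.36×10⁻⁶)² / 1.40×10⁻¹⁷ = 1.32×10⁵ Ω = 132 kΩ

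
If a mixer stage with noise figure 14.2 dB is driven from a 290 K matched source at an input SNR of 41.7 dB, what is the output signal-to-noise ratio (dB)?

27.5 dB

By definition F = SNR_in/SNR_out, so in dB: SNR_out = SNR_in − NF
SNR_out = 41.7 − 14.2 = 27.5 dB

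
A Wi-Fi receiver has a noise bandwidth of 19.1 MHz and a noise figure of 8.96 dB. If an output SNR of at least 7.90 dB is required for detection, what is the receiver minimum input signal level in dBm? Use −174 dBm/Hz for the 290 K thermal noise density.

−84.3 dBm

Sensitivity = −174 + 10 log₁₀(B) + NF + SNR_min
= −174 + 72.81 + 8.96 + 7.90
= −84.33 dBm → −84.3 dBm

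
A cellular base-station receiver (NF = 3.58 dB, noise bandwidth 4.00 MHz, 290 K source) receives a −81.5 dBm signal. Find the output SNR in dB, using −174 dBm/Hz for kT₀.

22.9 dB

Noise floor: N = −174 + 10 log₁₀(B) + NF
10 log₁₀(4.00×10⁶) = 66.02 dB
N = −174 + 66.02 + 3.58 = −104.40 dBm
SNR = P_sig − N = −81.5 − (−104.40) = 22.90 dB → 22.9 dB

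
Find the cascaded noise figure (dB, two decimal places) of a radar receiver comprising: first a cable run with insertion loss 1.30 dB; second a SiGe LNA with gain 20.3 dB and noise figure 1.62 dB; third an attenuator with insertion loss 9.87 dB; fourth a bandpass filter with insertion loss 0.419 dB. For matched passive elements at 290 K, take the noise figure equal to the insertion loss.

Convert to linear (a loss of L dB is a gain of −L dB): F_i = 10^(NF_i/10), G_i = 10^(G_i,dB/10)
  Stage 1: F_1 = 10^(1.30/10) = 1.349, G_1 = 10^(−1.30/10) = 0.7413
  Stage 2: F_2 = 10^(1.62/10) = 1.452, G_2 = 10^(20.3/10) = 107.2
  Stage 3: F_3 = 10^(9.87/10) = 9.705, G_3 = 10^(−9.87/10) = 0.1030
  Stage 4: F_4 = 10^(0.419/10) = 1.101, G_4 = 10^(−0.419/10) = 0.9080
Friis cascade:
  F = 1.349 + (1.452 − 1)/0.7413 + (9.705 − 1)/79.43 + (1.101 − 1)/8.185 = 2.081
NF = 10 log₁₀(2.081) = 3.18 dB

3.18 dB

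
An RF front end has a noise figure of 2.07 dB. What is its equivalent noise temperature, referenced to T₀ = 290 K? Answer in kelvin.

F = 10^(2.07/10) = 1.61065
T_e = (F − 1)·T₀ = (1.61065 − 1) × 290 = 177 K

177 K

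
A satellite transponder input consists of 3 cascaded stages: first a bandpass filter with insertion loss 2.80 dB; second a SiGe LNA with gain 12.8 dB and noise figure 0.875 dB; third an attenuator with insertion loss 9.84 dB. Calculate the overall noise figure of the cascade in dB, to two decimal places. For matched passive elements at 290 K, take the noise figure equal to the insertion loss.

Convert to linear (a loss of L dB is a gain of −L dB): F_i = 10^(NF_i/10), G_i = 10^(G_i,dB/10)
  Stage 1: F_1 = 10^(2.80/10) = 1.905, G_1 = 10^(−2.80/10) = 0.5248
  Stage 2: F_2 = 10^(0.875/10) = 1.223, G_2 = 10^(12.8/10) = 19.05
  Stage 3: F_3 = 10^(9.84/10) = 9.638, G_3 = 10^(−9.84/10) = 0.1038
Friis cascade:
  F = 1.905 + (1.223 − 1)/0.5248 + (9.638 − 1)/10.00 = 3.195
NF = 10 log₁₀(3.195) = 5.04 dB

5.04 dB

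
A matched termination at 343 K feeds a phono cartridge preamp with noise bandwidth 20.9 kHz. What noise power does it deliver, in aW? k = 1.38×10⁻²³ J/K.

P_n = kTB = 1.38×10⁻²³ × 343 × 2.09×10⁴ = 9.89×10⁻¹⁷ W = 98.9 aW

98.9 aW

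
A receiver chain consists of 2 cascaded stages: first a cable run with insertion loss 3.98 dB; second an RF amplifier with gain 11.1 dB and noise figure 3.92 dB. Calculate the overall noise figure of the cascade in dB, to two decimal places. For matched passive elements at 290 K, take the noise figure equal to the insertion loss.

7.90 dB

Convert to linear (a loss of L dB is a gain of −L dB): F_i = 10^(NF_i/10), G_i = 10^(G_i,dB/10)
  Stage 1: F_1 = 10^(3.98/10) = 2.500, G_1 = 10^(−3.98/10) = 0.3999
  Stage 2: F_2 = 10^(3.92/10) = 2.466, G_2 = 10^(11.1/10) = 12.88
Friis cascade:
  F = 2.500 + (2.466 − 1)/0.3999 = 6.166
NF = 10 log₁₀(6.166) = 7.90 dB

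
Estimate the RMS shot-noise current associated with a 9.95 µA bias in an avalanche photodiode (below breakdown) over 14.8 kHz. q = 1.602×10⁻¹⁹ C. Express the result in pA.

I_n = √(2qI·B)
2qI·B = 2 × 1.602×10⁻¹⁹ × 9.95×10⁻⁶ × 1.48×10⁴ = 4.72×10⁻²⁰ A²
I_n = √(4.72×10⁻²⁰) = 2.17×10⁻¹⁰ A = 217 pA

217 pA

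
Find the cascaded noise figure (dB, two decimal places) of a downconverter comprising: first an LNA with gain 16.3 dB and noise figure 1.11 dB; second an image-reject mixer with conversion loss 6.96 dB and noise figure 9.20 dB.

Convert to linear (a loss of L dB is a gain of −L dB): F_i = 10^(NF_i/10), G_i = 10^(G_i,dB/10)
  Stage 1: F_1 = 10^(1.11/10) = 1.291, G_1 = 10^(16.3/10) = 42.66
  Stage 2: F_2 = 10^(9.20/10) = 8.318, G_2 = 10^(−6.96/10) = 0.2014
Friis cascade:
  F = 1.291 + (8.318 − 1)/42.66 = 1.463
NF = 10 log₁₀(1.463) = 1.65 dB

1.65 dB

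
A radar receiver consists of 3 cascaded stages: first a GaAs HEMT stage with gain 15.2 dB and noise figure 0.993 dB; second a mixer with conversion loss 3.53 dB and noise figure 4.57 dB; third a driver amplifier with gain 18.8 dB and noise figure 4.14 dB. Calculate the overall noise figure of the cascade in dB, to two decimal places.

1.53 dB

Convert to linear (a loss of L dB is a gain of −L dB): F_i = 10^(NF_i/10), G_i = 10^(G_i,dB/10)
  Stage 1: F_1 = 10^(0.993/10) = 1.257, G_1 = 10^(15.2/10) = 33.11
  Stage 2: F_2 = 10^(4.57/10) = 2.864, G_2 = 10^(−3.53/10) = 0.4436
  Stage 3: F_3 = 10^(4.14/10) = 2.594, G_3 = 10^(18.8/10) = 75.86
Friis cascade:
  F = 1.257 + (2.864 − 1)/33.11 + (2.594 − 1)/14.69 = 1.422
NF = 10 log₁₀(1.422) = 1.53 dB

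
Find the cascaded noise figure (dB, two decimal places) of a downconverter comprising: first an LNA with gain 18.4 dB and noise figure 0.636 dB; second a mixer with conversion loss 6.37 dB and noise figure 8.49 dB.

Convert to linear (a loss of L dB is a gain of −L dB): F_i = 10^(NF_i/10), G_i = 10^(G_i,dB/10)
  Stage 1: F_1 = 10^(0.636/10) = 1.158, G_1 = 10^(18.4/10) = 69.18
  Stage 2: F_2 = 10^(8.49/10) = 7.063, G_2 = 10^(−6.37/10) = 0.2307
Friis cascade:
  F = 1.158 + (7.063 − 1)/69.18 = 1.245
NF = 10 log₁₀(1.245) = 0.95 dB

0.95 dB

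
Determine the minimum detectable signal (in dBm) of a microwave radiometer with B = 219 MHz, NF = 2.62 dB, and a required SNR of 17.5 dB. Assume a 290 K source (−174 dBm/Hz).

−70.5 dBm

Sensitivity = −174 + 10 log₁₀(B) + NF + SNR_min
= −174 + 83.4 + 2.62 + 17.5
= −70.48 dBm → −70.5 dBm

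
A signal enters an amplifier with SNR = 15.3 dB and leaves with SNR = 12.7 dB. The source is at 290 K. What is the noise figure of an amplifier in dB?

2.6 dB

NF (dB) = SNR_in(dB) − SNR_out(dB) when the source is at T₀
NF = 15.3 − 12.7 = 2.6 dB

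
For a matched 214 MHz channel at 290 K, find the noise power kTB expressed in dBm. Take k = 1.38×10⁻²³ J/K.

−90.7 dBm

P_n = kTB = 1.38×10⁻²³ × 290 × 2.14×10⁸ = 8.56×10⁻¹³ W
In dBm: 10 log₁₀(8.56×10⁻¹³ / 10⁻³) = −90.7 dBm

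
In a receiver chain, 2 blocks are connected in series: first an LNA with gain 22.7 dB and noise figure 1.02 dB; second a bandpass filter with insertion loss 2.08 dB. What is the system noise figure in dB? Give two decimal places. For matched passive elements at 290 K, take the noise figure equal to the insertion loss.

1.03 dB

Convert to linear (a loss of L dB is a gain of −L dB): F_i = 10^(NF_i/10), G_i = 10^(G_i,dB/10)
  Stage 1: F_1 = 10^(1.02/10) = 1.265, G_1 = 10^(22.7/10) = 186.2
  Stage 2: F_2 = 10^(2.08/10) = 1.614, G_2 = 10^(−2.08/10) = 0.6194
Friis cascade:
  F = 1.265 + (1.614 − 1)/186.2 = 1.268
NF = 10 log₁₀(1.268) = 1.03 dB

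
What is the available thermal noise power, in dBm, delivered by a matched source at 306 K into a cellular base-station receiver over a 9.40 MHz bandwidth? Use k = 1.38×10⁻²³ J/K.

P_n = kTB = 1.38×10⁻²³ × 306 × 9.40×10⁶ = 3.97×10⁻¹⁴ W
In dBm: 10 log₁₀(3.97×10⁻¹⁴ / 10⁻³) = −104.0 dBm

−104.0 dBm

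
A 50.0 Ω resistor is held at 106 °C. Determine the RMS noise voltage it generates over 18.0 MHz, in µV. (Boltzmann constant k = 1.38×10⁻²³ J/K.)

4.34 µV

T = 106 °C + 273.15 = 379.15 K
V_n = √(4kTRB)
4kTRB = 4 × 1.38×10⁻²³ × 379.15 × 5.00×10¹ × 1.80×10⁷ = 1.88×10⁻¹¹ V²
V_n = √(1.88×10⁻¹¹) = 4.34×10⁻⁶ V = 4.34 µV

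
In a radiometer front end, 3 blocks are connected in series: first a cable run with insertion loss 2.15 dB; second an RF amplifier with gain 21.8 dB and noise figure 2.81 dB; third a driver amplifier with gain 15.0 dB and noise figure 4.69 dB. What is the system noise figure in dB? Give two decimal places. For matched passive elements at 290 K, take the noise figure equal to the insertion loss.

4.99 dB

Convert to linear (a loss of L dB is a gain of −L dB): F_i = 10^(NF_i/10), G_i = 10^(G_i,dB/10)
  Stage 1: F_1 = 10^(2.15/10) = 1.641, G_1 = 10^(−2.15/10) = 0.6095
  Stage 2: F_2 = 10^(2.81/10) = 1.910, G_2 = 10^(21.8/10) = 151.4
  Stage 3: F_3 = 10^(4.69/10) = 2.944, G_3 = 10^(15.0/10) = 31.62
Friis cascade:
  F = 1.641 + (1.910 − 1)/0.6095 + (2.944 − 1)/92.26 = 3.154
NF = 10 log₁₀(3.154) = 4.99 dB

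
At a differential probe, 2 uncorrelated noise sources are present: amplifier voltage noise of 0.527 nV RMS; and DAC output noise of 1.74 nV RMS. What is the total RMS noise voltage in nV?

Uncorrelated sources add in power (mean-square): V_tot = √(ΣV_i²)
V_tot = √[(5.27×10⁻¹⁰)² + (1.74×10⁻⁹)²] = 1.82×10⁻⁹ V = 1.82 nV

1.82 nV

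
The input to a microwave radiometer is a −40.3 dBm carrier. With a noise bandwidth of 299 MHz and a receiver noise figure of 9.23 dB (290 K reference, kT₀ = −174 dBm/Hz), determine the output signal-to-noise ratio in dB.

39.7 dB

Noise floor: N = −174 + 10 log₁₀(B) + NF
10 log₁₀(2.99×10⁸) = 84.76 dB
N = −174 + 84.76 + 9.23 = −80.01 dBm
SNR = P_sig − N = −40.3 − (−80.01) = 39.71 dB → 39.7 dB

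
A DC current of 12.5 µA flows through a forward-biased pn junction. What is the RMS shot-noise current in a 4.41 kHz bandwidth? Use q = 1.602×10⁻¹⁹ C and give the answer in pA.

133 pA

I_n = √(2qI·B)
2qI·B = 2 × 1.602×10⁻¹⁹ × 1.25×10⁻⁵ × 4.41×10³ = 1.77×10⁻²⁰ A²
I_n = √(1.77×10⁻²⁰) = 1.33×10⁻¹⁰ A = 133 pA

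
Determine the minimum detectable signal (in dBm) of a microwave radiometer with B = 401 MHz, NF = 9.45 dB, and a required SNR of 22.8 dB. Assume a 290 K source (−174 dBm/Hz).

Sensitivity = −174 + 10 log₁₀(B) + NF + SNR_min
= −174 + 86.03 + 9.45 + 22.8
= −55.72 dBm → −55.7 dBm

−55.7 dBm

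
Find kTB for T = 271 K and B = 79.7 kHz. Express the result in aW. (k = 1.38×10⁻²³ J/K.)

P_n = kTB = 1.38×10⁻²³ × 271 × 7.97×10⁴ = 2.98×10⁻¹⁶ W = 298 aW

298 aW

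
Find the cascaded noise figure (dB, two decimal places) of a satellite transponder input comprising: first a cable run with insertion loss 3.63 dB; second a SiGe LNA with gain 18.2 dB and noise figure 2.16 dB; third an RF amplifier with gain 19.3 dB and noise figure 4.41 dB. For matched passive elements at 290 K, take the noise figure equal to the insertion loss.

5.86 dB

Convert to linear (a loss of L dB is a gain of −L dB): F_i = 10^(NF_i/10), G_i = 10^(G_i,dB/10)
  Stage 1: F_1 = 10^(3.63/10) = 2.307, G_1 = 10^(−3.63/10) = 0.4335
  Stage 2: F_2 = 10^(2.16/10) = 1.644, G_2 = 10^(18.2/10) = 66.07
  Stage 3: F_3 = 10^(4.41/10) = 2.761, G_3 = 10^(19.3/10) = 85.11
Friis cascade:
  F = 2.307 + (1.644 − 1)/0.4335 + (2.761 − 1)/28.64 = 3.855
NF = 10 log₁₀(3.855) = 5.86 dB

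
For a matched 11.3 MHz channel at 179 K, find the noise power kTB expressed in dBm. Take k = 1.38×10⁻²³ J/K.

P_n = kTB = 1.38×10⁻²³ × 179 × 1.13×10⁷ = 2.79×10⁻¹⁴ W
In dBm: 10 log₁₀(2.79×10⁻¹⁴ / 10⁻³) = −105.5 dBm

−105.5 dBm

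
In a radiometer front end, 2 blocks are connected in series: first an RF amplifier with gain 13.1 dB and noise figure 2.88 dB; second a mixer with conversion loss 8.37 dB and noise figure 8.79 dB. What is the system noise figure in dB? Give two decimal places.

Convert to linear (a loss of L dB is a gain of −L dB): F_i = 10^(NF_i/10), G_i = 10^(G_i,dB/10)
  Stage 1: F_1 = 10^(2.88/10) = 1.941, G_1 = 10^(13.1/10) = 20.42
  Stage 2: F_2 = 10^(8.79/10) = 7.568, G_2 = 10^(−8.37/10) = 0.1455
Friis cascade:
  F = 1.941 + (7.568 − 1)/20.42 = 2.263
NF = 10 log₁₀(2.263) = 3.55 dB

3.55 dB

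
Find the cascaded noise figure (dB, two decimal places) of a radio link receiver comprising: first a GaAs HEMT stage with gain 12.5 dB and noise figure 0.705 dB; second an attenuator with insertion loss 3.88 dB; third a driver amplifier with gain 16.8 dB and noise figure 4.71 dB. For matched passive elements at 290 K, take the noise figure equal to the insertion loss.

1.84 dB

Convert to linear (a loss of L dB is a gain of −L dB): F_i = 10^(NF_i/10), G_i = 10^(G_i,dB/10)
  Stage 1: F_1 = 10^(0.705/10) = 1.176, G_1 = 10^(12.5/10) = 17.78
  Stage 2: F_2 = 10^(3.88/10) = 2.443, G_2 = 10^(−3.88/10) = 0.4093
  Stage 3: F_3 = 10^(4.71/10) = 2.958, G_3 = 10^(16.8/10) = 47.86
Friis cascade:
  F = 1.176 + (2.443 − 1)/17.78 + (2.958 − 1)/7.278 = 1.526
NF = 10 log₁₀(1.526) = 1.84 dB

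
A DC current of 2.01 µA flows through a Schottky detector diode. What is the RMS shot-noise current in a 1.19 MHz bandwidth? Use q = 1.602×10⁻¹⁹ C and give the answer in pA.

875 pA

I_n = √(2qI·B)
2qI·B = 2 × 1.602×10⁻¹⁹ × 2.01×10⁻⁶ × 1.19×10⁶ = 7.66×10⁻¹⁹ A²
I_n = √(7.66×10⁻¹⁹) = 8.75×10⁻¹⁰ A = 875 pA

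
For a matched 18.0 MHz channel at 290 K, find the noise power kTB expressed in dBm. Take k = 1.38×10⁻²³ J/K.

P_n = kTB = 1.38×10⁻²³ × 290 × 1.80×10⁷ = 7.20×10⁻¹⁴ W
In dBm: 10 log₁₀(7.20×10⁻¹⁴ / 10⁻³) = −101.4 dBm

−101.4 dBm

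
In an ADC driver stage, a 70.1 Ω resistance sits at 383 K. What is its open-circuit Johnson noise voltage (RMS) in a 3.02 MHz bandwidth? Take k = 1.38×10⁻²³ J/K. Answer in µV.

V_n = √(4kTRB)
4kTRB = 4 × 1.38×10⁻²³ × 383 × 7.01×10¹ × 3.02×10⁶ = 4.48×10⁻¹² V²
V_n = √(4.48×10⁻¹²) = 2.12×10⁻⁶ V = 2.12 µV

2.12 µV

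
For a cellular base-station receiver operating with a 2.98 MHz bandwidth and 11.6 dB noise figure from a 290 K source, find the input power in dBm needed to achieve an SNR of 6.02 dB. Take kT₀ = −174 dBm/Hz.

Sensitivity = −174 + 10 log₁₀(B) + NF + SNR_min
= −174 + 64.74 + 11.6 + 6.02
= −91.64 dBm → −91.6 dBm

−91.6 dBm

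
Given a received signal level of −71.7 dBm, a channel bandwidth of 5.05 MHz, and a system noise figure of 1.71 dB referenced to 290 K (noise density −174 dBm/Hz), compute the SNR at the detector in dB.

33.6 dB

Noise floor: N = −174 + 10 log₁₀(B) + NF
10 log₁₀(5.05×10⁶) = 67.03 dB
N = −174 + 67.03 + 1.71 = −105.26 dBm
SNR = P_sig − N = −71.7 − (−105.26) = 33.56 dB → 33.6 dB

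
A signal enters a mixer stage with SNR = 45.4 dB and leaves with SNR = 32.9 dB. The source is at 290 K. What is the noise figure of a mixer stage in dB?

12.5 dB

NF (dB) = SNR_in(dB) − SNR_out(dB) when the source is at T₀
NF = 45.4 − 32.9 = 12.5 dB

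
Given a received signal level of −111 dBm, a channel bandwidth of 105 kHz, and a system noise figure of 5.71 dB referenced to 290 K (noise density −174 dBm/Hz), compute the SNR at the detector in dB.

Noise floor: N = −174 + 10 log₁₀(B) + NF
10 log₁₀(1.05×10⁵) = 50.21 dB
N = −174 + 50.21 + 5.71 = −118.08 dBm
SNR = P_sig − N = −111 − (−118.08) = 7.08 dB → 7.1 dB

7.1 dB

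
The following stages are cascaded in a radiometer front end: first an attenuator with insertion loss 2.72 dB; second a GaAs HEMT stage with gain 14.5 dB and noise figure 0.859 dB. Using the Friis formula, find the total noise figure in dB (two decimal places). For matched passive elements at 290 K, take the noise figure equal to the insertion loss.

Convert to linear (a loss of L dB is a gain of −L dB): F_i = 10^(NF_i/10), G_i = 10^(G_i,dB/10)
  Stage 1: F_1 = 10^(2.72/10) = 1.871, G_1 = 10^(−2.72/10) = 0.5346
  Stage 2: F_2 = 10^(0.859/10) = 1.219, G_2 = 10^(14.5/10) = 28.18
Friis cascade:
  F = 1.871 + (1.219 − 1)/0.5346 = 2.280
NF = 10 log₁₀(2.280) = 3.58 dB

3.58 dB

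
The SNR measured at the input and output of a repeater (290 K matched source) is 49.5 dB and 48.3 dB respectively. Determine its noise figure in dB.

NF (dB) = SNR_in(dB) − SNR_out(dB) when the source is at T₀
NF = 49.5 − 48.3 = 1.2 dB

1.2 dB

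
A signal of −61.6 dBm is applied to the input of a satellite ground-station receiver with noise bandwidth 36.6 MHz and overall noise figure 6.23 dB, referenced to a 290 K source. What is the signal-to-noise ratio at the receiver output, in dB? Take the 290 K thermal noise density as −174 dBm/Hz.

Noise floor: N = −174 + 10 log₁₀(B) + NF
10 log₁₀(3.66×10⁷) = 75.63 dB
N = −174 + 75.63 + 6.23 = −92.14 dBm
SNR = P_sig − N = −61.6 − (−92.14) = 30.54 dB → 30.5 dB

30.5 dB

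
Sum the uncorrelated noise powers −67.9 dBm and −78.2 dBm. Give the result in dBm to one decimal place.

Convert to linear, add, convert back:
P₁ = 1.62×10⁻¹⁰ W, P₂ = 1.51×10⁻¹¹ W
P_tot = 1.77×10⁻¹⁰ W → 10 log₁₀(P_tot / 10⁻³) = −67.5 dBm

−67.5 dBm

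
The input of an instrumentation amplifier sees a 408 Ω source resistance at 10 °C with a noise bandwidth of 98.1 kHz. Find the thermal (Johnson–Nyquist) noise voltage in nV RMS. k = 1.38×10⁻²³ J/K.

T = 10 °C + 273.15 = 283.15 K
V_n = √(4kTRB)
4kTRB = 4 × 1.38×10⁻²³ × 283.15 × 4.08×10² × 9.81×10⁴ = 6.26×10⁻¹³ V²
V_n = √(6.26×10⁻¹³) = 7.91×10⁻⁷ V = 791 nV

791 nV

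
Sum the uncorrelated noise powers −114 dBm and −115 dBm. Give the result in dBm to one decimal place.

Convert to linear, add, convert back:
P₁ = 3.98×10⁻¹⁵ W, P₂ = 3.16×10⁻¹⁵ W
P_tot = 7.14×10⁻¹⁵ W → 10 log₁₀(P_tot / 10⁻³) = −111.5 dBm

−111.5 dBm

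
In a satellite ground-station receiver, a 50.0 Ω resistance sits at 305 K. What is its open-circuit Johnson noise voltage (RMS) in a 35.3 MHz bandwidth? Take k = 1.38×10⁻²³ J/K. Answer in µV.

5.45 µV

V_n = √(4kTRB)
4kTRB = 4 × 1.38×10⁻²³ × 305 × 5.00×10¹ × 3.53×10⁷ = 2.97×10⁻¹¹ V²
V_n = √(2.97×10⁻¹¹) = 5.45×10⁻⁶ V = 5.45 µV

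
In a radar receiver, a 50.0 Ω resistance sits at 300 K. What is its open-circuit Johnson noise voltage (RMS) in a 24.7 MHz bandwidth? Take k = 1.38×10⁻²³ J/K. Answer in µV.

4.52 µV

V_n = √(4kTRB)
4kTRB = 4 × 1.38×10⁻²³ × 300 × 5.00×10¹ × 2.47×10⁷ = 2.05×10⁻¹¹ V²
V_n = √(2.05×10⁻¹¹) = 4.52×10⁻⁶ V = 4.52 µV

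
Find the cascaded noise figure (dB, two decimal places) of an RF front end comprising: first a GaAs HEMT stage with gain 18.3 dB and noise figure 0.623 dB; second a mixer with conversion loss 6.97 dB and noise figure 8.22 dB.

0.93 dB

Convert to linear (a loss of L dB is a gain of −L dB): F_i = 10^(NF_i/10), G_i = 10^(G_i,dB/10)
  Stage 1: F_1 = 10^(0.623/10) = 1.154, G_1 = 10^(18.3/10) = 67.61
  Stage 2: F_2 = 10^(8.22/10) = 6.637, G_2 = 10^(−6.97/10) = 0.2009
Friis cascade:
  F = 1.154 + (6.637 − 1)/67.61 = 1.238
NF = 10 log₁₀(1.238) = 0.93 dB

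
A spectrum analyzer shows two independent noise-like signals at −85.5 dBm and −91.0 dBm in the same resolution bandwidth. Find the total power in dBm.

Convert to linear, add, convert back:
P₁ = 2.82×10⁻¹² W, P₂ = 7.94×10⁻¹³ W
P_tot = 3.61×10⁻¹² W → 10 log₁₀(P_tot / 10⁻³) = −84.4 dBm

−84.4 dBm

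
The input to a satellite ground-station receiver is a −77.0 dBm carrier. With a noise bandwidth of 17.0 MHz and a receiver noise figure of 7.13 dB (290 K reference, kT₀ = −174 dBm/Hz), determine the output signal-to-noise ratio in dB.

17.6 dB

Noise floor: N = −174 + 10 log₁₀(B) + NF
10 log₁₀(1.70×10⁷) = 72.3 dB
N = −174 + 72.3 + 7.13 = −94.57 dBm
SNR = P_sig − N = −77.0 − (−94.57) = 17.57 dB → 17.6 dB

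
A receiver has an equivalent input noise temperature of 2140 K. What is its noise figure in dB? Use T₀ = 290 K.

F = 1 + T_e/T₀ = 1 + 2140/290 = 8.37931
NF = 10 log₁₀(8.37931) = 9.23 dB

9.23 dB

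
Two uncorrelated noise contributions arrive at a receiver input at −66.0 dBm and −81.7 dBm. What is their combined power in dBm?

Convert to linear, add, convert back:
P₁ = 2.51×10⁻¹⁰ W, P₂ = 6.76×10⁻¹² W
P_tot = 2.58×10⁻¹⁰ W → 10 log₁₀(P_tot / 10⁻³) = −65.9 dBm

−65.9 dBm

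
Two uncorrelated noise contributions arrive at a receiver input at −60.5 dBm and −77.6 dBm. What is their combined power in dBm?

Convert to linear, add, convert back:
P₁ = 8.91×10⁻¹⁰ W, P₂ = 1.74×10⁻¹¹ W
P_tot = 9.09×10⁻¹⁰ W → 10 log₁₀(P_tot / 10⁻³) = −60.4 dBm

−60.4 dBm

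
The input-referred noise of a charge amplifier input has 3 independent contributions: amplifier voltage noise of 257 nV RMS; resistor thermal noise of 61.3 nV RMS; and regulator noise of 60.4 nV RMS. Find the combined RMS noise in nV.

271 nV

Uncorrelated sources add in power (mean-square): V_tot = √(ΣV_i²)
V_tot = √[(2.57×10⁻⁷)² + (6.13×10⁻⁸)² + (6.04×10⁻⁸)²] = 2.71×10⁻⁷ V = 271 nV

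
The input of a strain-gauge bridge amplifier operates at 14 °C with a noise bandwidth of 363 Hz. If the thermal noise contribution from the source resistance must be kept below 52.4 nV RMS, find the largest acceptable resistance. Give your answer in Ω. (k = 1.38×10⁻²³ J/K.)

477 Ω

T = 14 °C + 273.15 = 287.15 K
Johnson–Nyquist: V_n = √(4kTRB) ⇒ R = V_n² / (4kTB)
4kTB = 4 × 1.38×10⁻²³ × 287.15 × 3.63×10² = 5.75×10⁻¹⁸
R = (5.24×10⁻⁸)² / 5.75×10⁻¹⁸ = 4.77×10² Ω = 477 Ω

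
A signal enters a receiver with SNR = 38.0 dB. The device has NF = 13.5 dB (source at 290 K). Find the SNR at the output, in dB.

By definition F = SNR_in/SNR_out, so in dB: SNR_out = SNR_in − NF
SNR_out = 38.0 − 13.5 = 24.5 dB

24.5 dB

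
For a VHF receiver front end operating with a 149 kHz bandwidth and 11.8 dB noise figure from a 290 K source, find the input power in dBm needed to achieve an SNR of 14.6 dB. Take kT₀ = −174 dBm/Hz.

−95.9 dBm

Sensitivity = −174 + 10 log₁₀(B) + NF + SNR_min
= −174 + 51.73 + 11.8 + 14.6
= −95.87 dBm → −95.9 dBm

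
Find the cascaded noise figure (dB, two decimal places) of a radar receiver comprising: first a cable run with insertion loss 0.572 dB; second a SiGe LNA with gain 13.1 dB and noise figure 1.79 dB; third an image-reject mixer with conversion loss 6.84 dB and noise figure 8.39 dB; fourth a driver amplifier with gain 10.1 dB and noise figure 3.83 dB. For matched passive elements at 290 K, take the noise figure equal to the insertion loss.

Convert to linear (a loss of L dB is a gain of −L dB): F_i = 10^(NF_i/10), G_i = 10^(G_i,dB/10)
  Stage 1: F_1 = 10^(0.572/10) = 1.141, G_1 = 10^(−0.572/10) = 0.8766
  Stage 2: F_2 = 10^(1.79/10) = 1.510, G_2 = 10^(13.1/10) = 20.42
  Stage 3: F_3 = 10^(8.39/10) = 6.902, G_3 = 10^(−6.84/10) = 0.2070
  Stage 4: F_4 = 10^(3.83/10) = 2.415, G_4 = 10^(10.1/10) = 10.23
Friis cascade:
  F = 1.141 + (1.510 − 1)/0.8766 + (6.902 − 1)/17.90 + (2.415 − 1)/3.705 = 2.434
NF = 10 log₁₀(2.434) = 3.86 dB

3.86 dB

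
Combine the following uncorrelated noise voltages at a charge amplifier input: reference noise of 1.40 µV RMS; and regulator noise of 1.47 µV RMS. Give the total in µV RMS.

2.03 µV

Uncorrelated sources add in power (mean-square): V_tot = √(ΣV_i²)
V_tot = √[(1.40×10⁻⁶)² + (1.47×10⁻⁶)²] = 2.03×10⁻⁶ V = 2.03 µV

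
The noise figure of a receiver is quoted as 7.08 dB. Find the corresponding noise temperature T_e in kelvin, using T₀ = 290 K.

F = 10^(7.08/10) = 5.10505
T_e = (F − 1)·T₀ = (5.10505 − 1) × 290 = 1190 K

1190 K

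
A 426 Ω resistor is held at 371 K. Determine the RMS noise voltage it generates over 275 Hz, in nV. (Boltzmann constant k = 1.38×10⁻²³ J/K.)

V_n = √(4kTRB)
4kTRB = 4 × 1.38×10⁻²³ × 371 × 4.26×10² × 2.75×10² = 2.40×10⁻¹⁵ V²
V_n = √(2.40×10⁻¹⁵) = 4.90×10⁻⁸ V = 49.0 nV

49.0 nV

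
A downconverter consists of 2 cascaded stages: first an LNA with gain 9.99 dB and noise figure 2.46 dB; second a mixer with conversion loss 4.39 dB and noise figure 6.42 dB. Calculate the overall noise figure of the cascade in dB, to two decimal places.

Convert to linear (a loss of L dB is a gain of −L dB): F_i = 10^(NF_i/10), G_i = 10^(G_i,dB/10)
  Stage 1: F_1 = 10^(2.46/10) = 1.762, G_1 = 10^(9.99/10) = 9.977
  Stage 2: F_2 = 10^(6.42/10) = 4.385, G_2 = 10^(−4.39/10) = 0.3639
Friis cascade:
  F = 1.762 + (4.385 − 1)/9.977 = 2.101
NF = 10 log₁₀(2.101) = 3.22 dB

3.22 dB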